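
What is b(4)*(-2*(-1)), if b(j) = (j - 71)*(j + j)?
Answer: -1072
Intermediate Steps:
b(j) = 2*j*(-71 + j) (b(j) = (-71 + j)*(2*j) = 2*j*(-71 + j))
b(4)*(-2*(-1)) = (2*4*(-71 + 4))*(-2*(-1)) = (2*4*(-67))*2 = -536*2 = -1072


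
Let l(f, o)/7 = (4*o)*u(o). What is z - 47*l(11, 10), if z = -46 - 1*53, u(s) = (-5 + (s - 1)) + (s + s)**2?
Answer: -5316739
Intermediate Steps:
u(s) = -6 + s + 4*s**2 (u(s) = (-5 + (-1 + s)) + (2*s)**2 = (-6 + s) + 4*s**2 = -6 + s + 4*s**2)
l(f, o) = 28*o*(-6 + o + 4*o**2) (l(f, o) = 7*((4*o)*(-6 + o + 4*o**2)) = 7*(4*o*(-6 + o + 4*o**2)) = 28*o*(-6 + o + 4*o**2))
z = -99 (z = -46 - 53 = -99)
z - 47*l(11, 10) = -99 - 1316*10*(-6 + 10 + 4*10**2) = -99 - 1316*10*(-6 + 10 + 4*100) = -99 - 1316*10*(-6 + 10 + 400) = -99 - 1316*10*404 = -99 - 47*113120 = -99 - 5316640 = -5316739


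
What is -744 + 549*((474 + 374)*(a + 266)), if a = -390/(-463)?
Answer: 57517674024/463 ≈ 1.2423e+8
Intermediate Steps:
a = 390/463 (a = -390*(-1/463) = 390/463 ≈ 0.84233)
-744 + 549*((474 + 374)*(a + 266)) = -744 + 549*((474 + 374)*(390/463 + 266)) = -744 + 549*(848*(123548/463)) = -744 + 549*(104768704/463) = -744 + 57518018496/463 = 57517674024/463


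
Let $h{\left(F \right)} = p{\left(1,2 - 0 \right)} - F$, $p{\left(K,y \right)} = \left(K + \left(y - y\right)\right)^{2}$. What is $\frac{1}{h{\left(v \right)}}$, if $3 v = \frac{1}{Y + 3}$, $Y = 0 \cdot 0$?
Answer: $\frac{9}{8} \approx 1.125$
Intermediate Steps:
$Y = 0$
$v = \frac{1}{9}$ ($v = \frac{1}{3 \left(0 + 3\right)} = \frac{1}{3 \cdot 3} = \frac{1}{3} \cdot \frac{1}{3} = \frac{1}{9} \approx 0.11111$)
$p{\left(K,y \right)} = K^{2}$ ($p{\left(K,y \right)} = \left(K + 0\right)^{2} = K^{2}$)
$h{\left(F \right)} = 1 - F$ ($h{\left(F \right)} = 1^{2} - F = 1 - F$)
$\frac{1}{h{\left(v \right)}} = \frac{1}{1 - \frac{1}{9}} = \frac{1}{\frac{8}{9}} = \frac{9}{8}$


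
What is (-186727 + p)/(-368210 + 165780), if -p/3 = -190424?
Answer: -76909/40486 ≈ -1.8996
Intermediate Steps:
p = 571272 (p = -3*(-190424) = 571272)
(-186727 + p)/(-368210 + 165780) = (-186727 + 571272)/(-368210 + 165780) = 384545/(-202430) = 384545*(-1/202430) = -76909/40486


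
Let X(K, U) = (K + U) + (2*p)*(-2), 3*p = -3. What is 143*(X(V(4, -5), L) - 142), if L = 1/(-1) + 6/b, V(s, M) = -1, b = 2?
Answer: -19591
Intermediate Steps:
p = -1 (p = (1/3)*(-3) = -1)
L = 2 (L = 1/(-1) + 6/2 = 1*(-1) + 6*(1/2) = -1 + 3 = 2)
X(K, U) = 4 + K + U (X(K, U) = (K + U) + (2*(-1))*(-2) = (K + U) - 2*(-2) = (K + U) + 4 = 4 + K + U)
143*(X(V(4, -5), L) - 142) = 143*((4 - 1 + 2) - 142) = 143*(5 - 142) = 143*(-137) = -19591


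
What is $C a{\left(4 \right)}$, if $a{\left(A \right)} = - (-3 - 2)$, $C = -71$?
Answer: $-355$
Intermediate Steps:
$a{\left(A \right)} = 5$ ($a{\left(A \right)} = \left(-1\right) \left(-5\right) = 5$)
$C a{\left(4 \right)} = \left(-71\right) 5 = -355$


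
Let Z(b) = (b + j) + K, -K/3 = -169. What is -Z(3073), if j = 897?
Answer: -4477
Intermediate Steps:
K = 507 (K = -3*(-169) = 507)
Z(b) = 1404 + b (Z(b) = (b + 897) + 507 = (897 + b) + 507 = 1404 + b)
-Z(3073) = -(1404 + 3073) = -1*4477 = -4477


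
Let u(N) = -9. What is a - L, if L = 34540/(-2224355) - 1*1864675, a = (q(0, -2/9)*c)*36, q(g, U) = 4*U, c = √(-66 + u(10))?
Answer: 829539838833/444871 - 160*I*√3 ≈ 1.8647e+6 - 277.13*I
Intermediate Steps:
c = 5*I*√3 (c = √(-66 - 9) = √(-75) = 5*I*√3 ≈ 8.6602*I)
a = -160*I*√3 (a = ((4*(-2/9))*(5*I*√3))*36 = -40*I*√3/9*36 = -160*I*√3 ≈ -277.13*I)
L = -829539838833/444871 (L = 34540*(-1/2224355) - 1864675 = -6908/444871 - 1864675 = -829539838833/444871 ≈ -1.8647e+6)
a - L = -160*I*√3 - 1*(-829539838833/444871) = -160*I*√3 + 829539838833/444871 = 829539838833/444871 - 160*I*√3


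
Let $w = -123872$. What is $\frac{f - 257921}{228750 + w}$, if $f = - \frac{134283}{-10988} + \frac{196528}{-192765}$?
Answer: $- \frac{7694073435259}{3128764544760} \approx -2.4591$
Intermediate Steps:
$f = \frac{334163561}{29832420}$ ($f = \left(-134283\right) \left(- \frac{1}{10988}\right) + 196528 \left(- \frac{1}{192765}\right) = \frac{134283}{10988} - \frac{2768}{2715} = \frac{334163561}{29832420} \approx 11.201$)
$\frac{f - 257921}{228750 + w} = \frac{\frac{334163561}{29832420} - 257921}{228750 - 123872} = - \frac{7694073435259}{29832420 \cdot 104878} = \left(- \frac{7694073435259}{29832420}\right) \frac{1}{104878} = - \frac{7694073435259}{3128764544760}$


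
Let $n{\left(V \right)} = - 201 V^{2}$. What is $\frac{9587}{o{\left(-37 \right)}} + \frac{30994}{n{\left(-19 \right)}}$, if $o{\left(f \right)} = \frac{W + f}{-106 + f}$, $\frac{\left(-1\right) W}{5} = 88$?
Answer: $\frac{33154021921}{11537199} \approx 2873.7$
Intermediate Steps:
$W = -440$ ($W = \left(-5\right) 88 = -440$)
$o{\left(f \right)} = \frac{-440 + f}{-106 + f}$
$\frac{9587}{o{\left(-37 \right)}} + \frac{30994}{n{\left(-19 \right)}} = \frac{9587}{\frac{1}{-106 - 37} \left(-440 - 37\right)} + \frac{30994}{\left(-201\right) \left(-19\right)^{2}} = \frac{9587}{\frac{1}{-143} \left(-477\right)} + \frac{30994}{\left(-201\right) 361} = \frac{9587}{\left(- \frac{1}{143}\right) \left(-477\right)} + \frac{30994}{-72561} = \frac{9587}{\frac{477}{143}} + 30994 \left(- \frac{1}{72561}\right) = 9587 \cdot \frac{143}{477} - \frac{30994}{72561} = \frac{1370941}{477} - \frac{30994}{72561} = \frac{33154021921}{11537199}$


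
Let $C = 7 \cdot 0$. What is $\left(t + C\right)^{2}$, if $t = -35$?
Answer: $1225$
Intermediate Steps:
$C = 0$
$\left(t + C\right)^{2} = \left(-35 + 0\right)^{2} = \left(-35\right)^{2} = 1225$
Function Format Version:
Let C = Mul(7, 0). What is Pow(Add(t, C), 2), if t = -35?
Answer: 1225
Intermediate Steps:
C = 0
Pow(Add(t, C), 2) = Pow(Add(-35, 0), 2) = Pow(-35, 2) = 1225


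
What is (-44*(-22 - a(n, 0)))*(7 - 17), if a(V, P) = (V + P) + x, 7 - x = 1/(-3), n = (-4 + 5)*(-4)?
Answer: -33440/3 ≈ -11147.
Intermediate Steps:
n = -4 (n = 1*(-4) = -4)
x = 22/3 (x = 7 - 1/(-3) = 7 - 1*(-⅓) = 7 + ⅓ = 22/3 ≈ 7.3333)
a(V, P) = 22/3 + P + V (a(V, P) = (V + P) + 22/3 = (P + V) + 22/3 = 22/3 + P + V)
(-44*(-22 - a(n, 0)))*(7 - 17) = (-44*(-22 - (22/3 + 0 - 4)))*(7 - 17) = -44*(-22 - 1*10/3)*(-10) = -44*(-22 - 10/3)*(-10) = -44*(-76/3)*(-10) = (3344/3)*(-10) = -33440/3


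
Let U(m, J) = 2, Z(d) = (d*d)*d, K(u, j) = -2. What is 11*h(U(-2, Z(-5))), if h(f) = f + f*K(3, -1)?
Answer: -22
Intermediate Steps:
Z(d) = d³ (Z(d) = d²*d = d³)
h(f) = -f (h(f) = f + f*(-2) = f - 2*f = -f)
11*h(U(-2, Z(-5))) = 11*(-1*2) = 11*(-2) = -22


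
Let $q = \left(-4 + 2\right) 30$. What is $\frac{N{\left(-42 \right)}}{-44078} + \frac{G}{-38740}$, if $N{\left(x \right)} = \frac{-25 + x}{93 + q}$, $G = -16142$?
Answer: $\frac{2935291136}{7043774595} \approx 0.41672$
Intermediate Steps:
$q = -60$ ($q = \left(-2\right) 30 = -60$)
$N{\left(x \right)} = - \frac{25}{33} + \frac{x}{33}$ ($N{\left(x \right)} = \frac{-25 + x}{93 - 60} = \frac{-25 + x}{33} = \left(-25 + x\right) \frac{1}{33} = - \frac{25}{33} + \frac{x}{33}$)
$\frac{N{\left(-42 \right)}}{-44078} + \frac{G}{-38740} = \frac{- \frac{25}{33} + \frac{1}{33} \left(-42\right)}{-44078} - \frac{16142}{-38740} = \left(- \frac{25}{33} - \frac{14}{11}\right) \left(- \frac{1}{44078}\right) - - \frac{8071}{19370} = \left(- \frac{67}{33}\right) \left(- \frac{1}{44078}\right) + \frac{8071}{19370} = \frac{67}{1454574} + \frac{8071}{19370} = \frac{2935291136}{7043774595}$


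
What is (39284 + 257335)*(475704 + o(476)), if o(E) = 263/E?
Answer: 67165032124173/476 ≈ 1.4110e+11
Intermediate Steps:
(39284 + 257335)*(475704 + o(476)) = (39284 + 257335)*(475704 + 263/476) = 296619*(475704 + 263*(1/476)) = 296619*(475704 + 263/476) = 296619*(226435367/476) = 67165032124173/476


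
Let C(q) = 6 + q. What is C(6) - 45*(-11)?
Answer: 507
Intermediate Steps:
C(6) - 45*(-11) = (6 + 6) - 45*(-11) = 12 + 495 = 507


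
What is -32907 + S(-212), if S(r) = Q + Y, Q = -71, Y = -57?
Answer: -33035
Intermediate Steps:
S(r) = -128 (S(r) = -71 - 57 = -128)
-32907 + S(-212) = -32907 - 128 = -33035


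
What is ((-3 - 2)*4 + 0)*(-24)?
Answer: 480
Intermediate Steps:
((-3 - 2)*4 + 0)*(-24) = (-5*4 + 0)*(-24) = (-20 + 0)*(-24) = -20*(-24) = 480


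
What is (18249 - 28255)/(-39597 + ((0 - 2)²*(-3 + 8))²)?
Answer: 10006/39197 ≈ 0.25527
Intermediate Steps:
(18249 - 28255)/(-39597 + ((0 - 2)²*(-3 + 8))²) = -10006/(-39597 + ((-2)²*5)²) = -10006/(-39597 + (4*5)²) = -10006/(-39597 + 20²) = -10006/(-39597 + 400) = -10006/(-39197) = -10006*(-1/39197) = 10006/39197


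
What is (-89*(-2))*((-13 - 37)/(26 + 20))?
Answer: -4450/23 ≈ -193.48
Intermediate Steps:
(-89*(-2))*((-13 - 37)/(26 + 20)) = 178*(-50/46) = 178*(-50*1/46) = 178*(-25/23) = -4450/23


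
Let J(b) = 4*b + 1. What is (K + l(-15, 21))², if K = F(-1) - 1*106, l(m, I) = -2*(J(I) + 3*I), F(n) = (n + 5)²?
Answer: 148996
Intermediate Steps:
J(b) = 1 + 4*b
F(n) = (5 + n)²
l(m, I) = -2 - 14*I (l(m, I) = -2*((1 + 4*I) + 3*I) = -2*(1 + 7*I) = -2 - 14*I)
K = -90 (K = (5 - 1)² - 1*106 = 4² - 106 = 16 - 106 = -90)
(K + l(-15, 21))² = (-90 + (-2 - 14*21))² = (-90 + (-2 - 294))² = (-90 - 296)² = (-386)² = 148996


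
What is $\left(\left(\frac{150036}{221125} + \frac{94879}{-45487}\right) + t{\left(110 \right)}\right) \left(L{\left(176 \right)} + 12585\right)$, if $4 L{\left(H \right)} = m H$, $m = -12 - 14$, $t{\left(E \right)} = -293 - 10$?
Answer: $- \frac{35030331043666388}{10058312875} \approx -3.4827 \cdot 10^{6}$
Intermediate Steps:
$t{\left(E \right)} = -303$
$m = -26$ ($m = -12 - 14 = -26$)
$L{\left(H \right)} = - \frac{13 H}{2}$ ($L{\left(H \right)} = \frac{\left(-26\right) H}{4} = - \frac{13 H}{2}$)
$\left(\left(\frac{150036}{221125} + \frac{94879}{-45487}\right) + t{\left(110 \right)}\right) \left(L{\left(176 \right)} + 12585\right) = \left(\left(\frac{150036}{221125} + \frac{94879}{-45487}\right) - 303\right) \left(\left(- \frac{13}{2}\right) 176 + 12585\right) = \left(\left(150036 \cdot \frac{1}{221125} + 94879 \left(- \frac{1}{45487}\right)\right) - 303\right) \left(-1144 + 12585\right) = \left(\left(\frac{150036}{221125} - \frac{94879}{45487}\right) - 303\right) 11441 = \left(- \frac{14155431343}{10058312875} - 303\right) 11441 = \left(- \frac{3061824232468}{10058312875}\right) 11441 = - \frac{35030331043666388}{10058312875}$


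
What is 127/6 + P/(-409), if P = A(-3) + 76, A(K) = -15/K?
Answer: 51457/2454 ≈ 20.969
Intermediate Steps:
P = 81 (P = -15/(-3) + 76 = -15*(-⅓) + 76 = 5 + 76 = 81)
127/6 + P/(-409) = 127/6 + 81/(-409) = 127*(⅙) + 81*(-1/409) = 127/6 - 81/409 = 51457/2454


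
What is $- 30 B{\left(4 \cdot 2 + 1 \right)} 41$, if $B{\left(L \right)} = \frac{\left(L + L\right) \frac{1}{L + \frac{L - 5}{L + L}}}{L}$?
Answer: $- \frac{22140}{83} \approx -266.75$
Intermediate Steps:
$B{\left(L \right)} = \frac{2}{L + \frac{-5 + L}{2 L}}$ ($B{\left(L \right)} = \frac{2 L \frac{1}{L + \frac{-5 + L}{2 L}}}{L} = \frac{2}{L + \frac{-5 + L}{2 L}}$)
$- 30 B{\left(4 \cdot 2 + 1 \right)} 41 = - 30 \frac{4 \left(4 \cdot 2 + 1\right)}{-5 + \left(4 \cdot 2 + 1\right) + 2 \left(4 \cdot 2 + 1\right)^{2}} \cdot 41 = - 30 \frac{4 \left(8 + 1\right)}{-5 + \left(8 + 1\right) + 2 \left(8 + 1\right)^{2}} \cdot 41 = - 30 \cdot 4 \cdot 9 \frac{1}{-5 + 9 + 2 \cdot 9^{2}} \cdot 41 = - 30 \cdot 4 \cdot 9 \frac{1}{-5 + 9 + 2 \cdot 81} \cdot 41 = - 30 \cdot 4 \cdot 9 \frac{1}{-5 + 9 + 162} \cdot 41 = - 30 \cdot 4 \cdot 9 \cdot \frac{1}{166} \cdot 41 = - 30 \cdot \frac{18}{83} \cdot 41 = - \frac{540 \cdot 41}{83} = \left(-1\right) \frac{22140}{83} = - \frac{22140}{83}$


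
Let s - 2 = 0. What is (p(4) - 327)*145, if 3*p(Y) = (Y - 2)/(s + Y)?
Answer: -426590/9 ≈ -47399.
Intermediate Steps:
s = 2 (s = 2 + 0 = 2)
p(Y) = (-2 + Y)/(3*(2 + Y)) (p(Y) = ((Y - 2)/(2 + Y))/3 = ((-2 + Y)/(2 + Y))/3 = (-2 + Y)/(3*(2 + Y)))
(p(4) - 327)*145 = ((-2 + 4)/(3*(2 + 4)) - 327)*145 = ((⅓)*2/6 - 327)*145 = ((⅓)*(⅙)*2 - 327)*145 = (⅑ - 327)*145 = -2942/9*145 = -426590/9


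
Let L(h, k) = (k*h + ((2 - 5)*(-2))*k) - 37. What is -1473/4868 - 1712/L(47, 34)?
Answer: -10933861/8592020 ≈ -1.2726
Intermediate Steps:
L(h, k) = -37 + 6*k + h*k (L(h, k) = (h*k + (-3*(-2))*k) - 37 = (h*k + 6*k) - 37 = (6*k + h*k) - 37 = -37 + 6*k + h*k)
-1473/4868 - 1712/L(47, 34) = -1473/4868 - 1712/(-37 + 6*34 + 47*34) = -1473*1/4868 - 1712/(-37 + 204 + 1598) = -1473/4868 - 1712/1765 = -10933861/8592020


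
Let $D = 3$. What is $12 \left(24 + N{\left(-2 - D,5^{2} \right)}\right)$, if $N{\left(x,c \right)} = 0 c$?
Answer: $288$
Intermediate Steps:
$N{\left(x,c \right)} = 0$
$12 \left(24 + N{\left(-2 - D,5^{2} \right)}\right) = 12 \left(24 + 0\right) = 12 \cdot 24 = 288$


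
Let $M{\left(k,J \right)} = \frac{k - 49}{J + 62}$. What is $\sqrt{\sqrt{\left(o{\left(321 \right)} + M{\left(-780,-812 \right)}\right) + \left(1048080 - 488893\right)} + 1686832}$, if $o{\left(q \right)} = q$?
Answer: $\frac{\sqrt{1518148800 + 6 \sqrt{12588954870}}}{30} \approx 1299.1$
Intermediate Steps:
$M{\left(k,J \right)} = \frac{-49 + k}{62 + J}$
$\sqrt{\sqrt{\left(o{\left(321 \right)} + M{\left(-780,-812 \right)}\right) + \left(1048080 - 488893\right)} + 1686832} = \sqrt{\sqrt{\left(321 + \frac{-49 - 780}{62 - 812}\right) + \left(1048080 - 488893\right)} + 1686832} = \sqrt{\sqrt{\left(321 + \frac{1}{-750} \left(-829\right)\right) + \left(1048080 - 488893\right)} + 1686832} = \sqrt{\sqrt{\left(321 - - \frac{829}{750}\right) + 559187} + 1686832} = \sqrt{\sqrt{\left(321 + \frac{829}{750}\right) + 559187} + 1686832} = \sqrt{\sqrt{\frac{241579}{750} + 559187} + 1686832} = \sqrt{\sqrt{\frac{419631829}{750}} + 1686832} = \sqrt{\frac{\sqrt{12588954870}}{150} + 1686832} = \sqrt{1686832 + \frac{\sqrt{12588954870}}{150}}$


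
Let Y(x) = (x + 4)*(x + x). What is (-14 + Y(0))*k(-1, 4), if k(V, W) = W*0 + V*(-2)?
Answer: -28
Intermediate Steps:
k(V, W) = -2*V (k(V, W) = 0 - 2*V = -2*V)
Y(x) = 2*x*(4 + x) (Y(x) = (4 + x)*(2*x) = 2*x*(4 + x))
(-14 + Y(0))*k(-1, 4) = (-14 + 2*0*(4 + 0))*(-2*(-1)) = (-14 + 2*0*4)*2 = (-14 + 0)*2 = -14*2 = -28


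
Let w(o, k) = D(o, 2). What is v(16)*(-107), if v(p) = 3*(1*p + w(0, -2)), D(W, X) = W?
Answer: -5136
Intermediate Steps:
w(o, k) = o
v(p) = 3*p (v(p) = 3*(1*p + 0) = 3*(p + 0) = 3*p)
v(16)*(-107) = (3*16)*(-107) = 48*(-107) = -5136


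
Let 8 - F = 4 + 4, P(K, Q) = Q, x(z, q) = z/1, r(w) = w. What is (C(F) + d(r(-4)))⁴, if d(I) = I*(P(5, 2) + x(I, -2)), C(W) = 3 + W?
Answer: 14641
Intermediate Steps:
x(z, q) = z (x(z, q) = z*1 = z)
F = 0 (F = 8 - (4 + 4) = 8 - 1*8 = 8 - 8 = 0)
d(I) = I*(2 + I)
(C(F) + d(r(-4)))⁴ = ((3 + 0) - 4*(2 - 4))⁴ = (3 - 4*(-2))⁴ = (3 + 8)⁴ = 11⁴ = 14641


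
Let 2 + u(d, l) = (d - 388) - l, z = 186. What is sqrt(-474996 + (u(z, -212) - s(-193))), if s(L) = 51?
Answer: I*sqrt(475039) ≈ 689.23*I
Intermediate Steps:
u(d, l) = -390 + d - l (u(d, l) = -2 + ((d - 388) - l) = -2 + ((-388 + d) - l) = -2 + (-388 + d - l) = -390 + d - l)
sqrt(-474996 + (u(z, -212) - s(-193))) = sqrt(-474996 + ((-390 + 186 - 1*(-212)) - 1*51)) = sqrt(-474996 + ((-390 + 186 + 212) - 51)) = sqrt(-474996 + (8 - 51)) = sqrt(-474996 - 43) = sqrt(-475039) = I*sqrt(475039)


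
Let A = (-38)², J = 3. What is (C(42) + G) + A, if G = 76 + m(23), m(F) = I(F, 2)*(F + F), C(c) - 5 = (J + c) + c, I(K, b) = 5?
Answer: 1842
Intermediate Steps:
C(c) = 8 + 2*c (C(c) = 5 + ((3 + c) + c) = 5 + (3 + 2*c) = 8 + 2*c)
A = 1444
m(F) = 10*F (m(F) = 5*(F + F) = 5*(2*F) = 10*F)
G = 306 (G = 76 + 10*23 = 76 + 230 = 306)
(C(42) + G) + A = ((8 + 2*42) + 306) + 1444 = ((8 + 84) + 306) + 1444 = (92 + 306) + 1444 = 398 + 1444 = 1842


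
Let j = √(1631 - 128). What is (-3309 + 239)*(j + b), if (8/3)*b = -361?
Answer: 1662405/4 - 9210*√167 ≈ 2.9658e+5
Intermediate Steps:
b = -1083/8 (b = (3/8)*(-361) = -1083/8 ≈ -135.38)
j = 3*√167 (j = √1503 = 3*√167 ≈ 38.769)
(-3309 + 239)*(j + b) = (-3309 + 239)*(3*√167 - 1083/8) = -3070*(-1083/8 + 3*√167) = 1662405/4 - 9210*√167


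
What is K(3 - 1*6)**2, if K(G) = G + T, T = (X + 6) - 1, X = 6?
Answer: 64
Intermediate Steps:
T = 11 (T = (6 + 6) - 1 = 12 - 1 = 11)
K(G) = 11 + G (K(G) = G + 11 = 11 + G)
K(3 - 1*6)**2 = (11 + (3 - 1*6))**2 = (11 + (3 - 6))**2 = (11 - 3)**2 = 8**2 = 64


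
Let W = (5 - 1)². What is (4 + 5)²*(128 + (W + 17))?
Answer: 13041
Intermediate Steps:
W = 16 (W = 4² = 16)
(4 + 5)²*(128 + (W + 17)) = (4 + 5)²*(128 + (16 + 17)) = 9²*(128 + 33) = 81*161 = 13041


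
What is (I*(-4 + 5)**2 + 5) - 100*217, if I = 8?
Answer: -21687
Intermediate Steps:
(I*(-4 + 5)**2 + 5) - 100*217 = (8*(-4 + 5)**2 + 5) - 100*217 = (8*1**2 + 5) - 21700 = (8*1 + 5) - 21700 = (8 + 5) - 21700 = 13 - 21700 = -21687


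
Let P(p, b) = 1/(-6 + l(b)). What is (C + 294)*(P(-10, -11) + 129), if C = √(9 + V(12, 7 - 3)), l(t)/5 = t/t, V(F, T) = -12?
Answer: 37632 + 128*I*√3 ≈ 37632.0 + 221.7*I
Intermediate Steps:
l(t) = 5 (l(t) = 5*(t/t) = 5*1 = 5)
C = I*√3 (C = √(9 - 12) = √(-3) = I*√3 ≈ 1.732*I)
P(p, b) = -1 (P(p, b) = 1/(-6 + 5) = 1/(-1) = -1)
(C + 294)*(P(-10, -11) + 129) = (I*√3 + 294)*(-1 + 129) = (294 + I*√3)*128 = 37632 + 128*I*√3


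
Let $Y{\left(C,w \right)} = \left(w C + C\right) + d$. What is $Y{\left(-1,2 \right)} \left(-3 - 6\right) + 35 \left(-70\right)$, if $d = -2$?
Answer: $-2405$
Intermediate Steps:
$Y{\left(C,w \right)} = -2 + C + C w$ ($Y{\left(C,w \right)} = \left(w C + C\right) - 2 = \left(C w + C\right) - 2 = \left(C + C w\right) - 2 = -2 + C + C w$)
$Y{\left(-1,2 \right)} \left(-3 - 6\right) + 35 \left(-70\right) = \left(-2 - 1 - 2\right) \left(-3 - 6\right) + 35 \left(-70\right) = \left(-2 - 1 - 2\right) \left(-9\right) - 2450 = \left(-5\right) \left(-9\right) - 2450 = 45 - 2450 = -2405$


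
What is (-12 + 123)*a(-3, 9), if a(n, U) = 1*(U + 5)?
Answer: 1554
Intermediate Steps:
a(n, U) = 5 + U (a(n, U) = 1*(5 + U) = 5 + U)
(-12 + 123)*a(-3, 9) = (-12 + 123)*(5 + 9) = 111*14 = 1554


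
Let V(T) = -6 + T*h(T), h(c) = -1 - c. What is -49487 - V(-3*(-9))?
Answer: -48725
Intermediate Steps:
V(T) = -6 + T*(-1 - T)
-49487 - V(-3*(-9)) = -49487 - (-6 - (-3*(-9))*(1 - 3*(-9))) = -49487 - (-6 - 1*27*(1 + 27)) = -49487 - (-6 - 1*27*28) = -49487 - (-6 - 756) = -49487 - 1*(-762) = -49487 + 762 = -48725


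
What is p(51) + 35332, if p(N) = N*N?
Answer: 37933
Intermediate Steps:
p(N) = N²
p(51) + 35332 = 51² + 35332 = 2601 + 35332 = 37933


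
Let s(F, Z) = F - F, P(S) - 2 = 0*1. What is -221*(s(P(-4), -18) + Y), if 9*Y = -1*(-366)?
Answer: -26962/3 ≈ -8987.3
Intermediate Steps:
P(S) = 2 (P(S) = 2 + 0*1 = 2 + 0 = 2)
s(F, Z) = 0
Y = 122/3 (Y = (-1*(-366))/9 = (1/9)*366 = 122/3 ≈ 40.667)
-221*(s(P(-4), -18) + Y) = -221*(0 + 122/3) = -221*122/3 = -26962/3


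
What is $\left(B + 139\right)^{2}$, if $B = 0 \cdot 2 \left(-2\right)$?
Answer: $19321$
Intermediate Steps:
$B = 0$ ($B = 0 \left(-2\right) = 0$)
$\left(B + 139\right)^{2} = \left(0 + 139\right)^{2} = 139^{2} = 19321$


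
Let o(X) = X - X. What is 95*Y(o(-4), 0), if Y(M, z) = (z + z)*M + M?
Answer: 0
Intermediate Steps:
o(X) = 0
Y(M, z) = M + 2*M*z (Y(M, z) = (2*z)*M + M = 2*M*z + M = M + 2*M*z)
95*Y(o(-4), 0) = 95*(0*(1 + 2*0)) = 95*(0*(1 + 0)) = 95*(0*1) = 95*0 = 0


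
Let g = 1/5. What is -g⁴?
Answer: -1/625 ≈ -0.0016000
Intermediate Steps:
g = ⅕ ≈ 0.20000
-g⁴ = -(⅕)⁴ = -1*1/625 = -1/625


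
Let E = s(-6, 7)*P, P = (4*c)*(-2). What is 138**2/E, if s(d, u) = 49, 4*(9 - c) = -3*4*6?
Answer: -529/294 ≈ -1.7993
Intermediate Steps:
c = 27 (c = 9 - (-3*4)*6/4 = 9 - (-3)*6 = 9 - 1/4*(-72) = 9 + 18 = 27)
P = -216 (P = (4*27)*(-2) = 108*(-2) = -216)
E = -10584 (E = 49*(-216) = -10584)
138**2/E = 138**2/(-10584) = 19044*(-1/10584) = -529/294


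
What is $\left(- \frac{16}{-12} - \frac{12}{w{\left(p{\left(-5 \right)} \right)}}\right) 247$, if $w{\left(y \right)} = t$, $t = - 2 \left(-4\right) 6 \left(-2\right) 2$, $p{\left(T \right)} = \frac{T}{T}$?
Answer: $\frac{16549}{48} \approx 344.77$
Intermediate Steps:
$p{\left(T \right)} = 1$
$t = -192$ ($t = - 2 \left(\left(-24\right) \left(-2\right)\right) 2 = \left(-2\right) 48 \cdot 2 = \left(-96\right) 2 = -192$)
$w{\left(y \right)} = -192$
$\left(- \frac{16}{-12} - \frac{12}{w{\left(p{\left(-5 \right)} \right)}}\right) 247 = \left(- \frac{16}{-12} - \frac{12}{-192}\right) 247 = \left(\left(-16\right) \left(- \frac{1}{12}\right) - - \frac{1}{16}\right) 247 = \left(\frac{4}{3} + \frac{1}{16}\right) 247 = \frac{67}{48} \cdot 247 = \frac{16549}{48}$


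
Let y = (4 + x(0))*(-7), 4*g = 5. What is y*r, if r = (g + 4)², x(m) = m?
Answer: -3087/4 ≈ -771.75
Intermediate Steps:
g = 5/4 (g = (¼)*5 = 5/4 ≈ 1.2500)
r = 441/16 (r = (5/4 + 4)² = (21/4)² = 441/16 ≈ 27.563)
y = -28 (y = (4 + 0)*(-7) = 4*(-7) = -28)
y*r = -28*441/16 = -3087/4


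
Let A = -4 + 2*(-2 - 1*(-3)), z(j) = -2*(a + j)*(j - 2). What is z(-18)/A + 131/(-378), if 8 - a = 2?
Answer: 90589/378 ≈ 239.65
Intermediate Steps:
a = 6 (a = 8 - 1*2 = 8 - 2 = 6)
z(j) = -2*(-2 + j)*(6 + j) (z(j) = -2*(6 + j)*(j - 2) = -2*(6 + j)*(-2 + j) = -2*(-2 + j)*(6 + j))
A = -2 (A = -4 + 2*(-2 + 3) = -4 + 2*1 = -4 + 2 = -2)
z(-18)/A + 131/(-378) = (24 - 8*(-18) - 2*(-18)**2)/(-2) + 131/(-378) = (24 + 144 - 2*324)*(-1/2) + 131*(-1/378) = (24 + 144 - 648)*(-1/2) - 131/378 = -480*(-1/2) - 131/378 = 240 - 131/378 = 90589/378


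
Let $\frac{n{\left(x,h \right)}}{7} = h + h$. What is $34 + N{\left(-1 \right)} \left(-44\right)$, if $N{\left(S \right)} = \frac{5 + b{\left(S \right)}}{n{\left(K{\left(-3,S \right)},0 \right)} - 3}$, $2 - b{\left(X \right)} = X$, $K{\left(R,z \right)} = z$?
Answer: $\frac{454}{3} \approx 151.33$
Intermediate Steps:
$b{\left(X \right)} = 2 - X$
$n{\left(x,h \right)} = 14 h$ ($n{\left(x,h \right)} = 7 \left(h + h\right) = 7 \cdot 2 h = 14 h$)
$N{\left(S \right)} = - \frac{7}{3} + \frac{S}{3}$ ($N{\left(S \right)} = \frac{5 - \left(-2 + S\right)}{14 \cdot 0 - 3} = \frac{7 - S}{0 - 3} = \frac{7 - S}{-3} = \left(7 - S\right) \left(- \frac{1}{3}\right) = - \frac{7}{3} + \frac{S}{3}$)
$34 + N{\left(-1 \right)} \left(-44\right) = 34 + \left(- \frac{7}{3} + \frac{1}{3} \left(-1\right)\right) \left(-44\right) = 34 + \left(- \frac{7}{3} - \frac{1}{3}\right) \left(-44\right) = 34 - - \frac{352}{3} = 34 + \frac{352}{3} = \frac{454}{3}$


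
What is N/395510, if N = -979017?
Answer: -979017/395510 ≈ -2.4753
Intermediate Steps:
N/395510 = -979017/395510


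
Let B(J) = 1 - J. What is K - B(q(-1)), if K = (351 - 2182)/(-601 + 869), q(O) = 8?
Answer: 45/268 ≈ 0.16791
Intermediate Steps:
K = -1831/268 ≈ -6.8321
K - B(q(-1)) = -1831/268 - (1 - 1*8) = -1831/268 - (1 - 8) = -1831/268 - 1*(-7) = -1831/268 + 7 = 45/268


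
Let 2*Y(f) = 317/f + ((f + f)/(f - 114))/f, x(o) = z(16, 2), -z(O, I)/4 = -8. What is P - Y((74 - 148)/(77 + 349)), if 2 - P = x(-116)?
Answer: 1588070781/1799606 ≈ 882.46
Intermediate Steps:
z(O, I) = 32 (z(O, I) = -4*(-8) = 32)
x(o) = 32
Y(f) = 1/(-114 + f) + 317/(2*f) (Y(f) = (317/f + ((f + f)/(f - 114))/f)/2 = (317/f + ((2*f)/(-114 + f))/f)/2 = (317/f + (2*f/(-114 + f))/f)/2 = (317/f + 2/(-114 + f))/2 = (2/(-114 + f) + 317/f)/2 = 1/(-114 + f) + 317/(2*f))
P = -30 (P = 2 - 1*32 = 2 - 32 = -30)
P - Y((74 - 148)/(77 + 349)) = -30 - (-36138 + 319*((74 - 148)/(77 + 349)))/(2*((74 - 148)/(77 + 349))*(-114 + (74 - 148)/(77 + 349))) = -30 - (-36138 + 319*(-74/426))/(2*((-74/426))*(-114 - 74/426)) = -30 - (-36138 + 319*(-74*1/426))/(2*((-74*1/426))*(-114 - 74*1/426)) = -30 - (-36138 + 319*(-37/213))/(2*(-37/213)*(-114 - 37/213)) = -30 - (-213)*(-36138 - 11803/213)/(2*37*(-24319/213)) = -30 - (-213)*(-213)*(-7709197)/(2*37*24319*213) = -30 - 1*(-1642058961/1799606) = -30 + 1642058961/1799606 = 1588070781/1799606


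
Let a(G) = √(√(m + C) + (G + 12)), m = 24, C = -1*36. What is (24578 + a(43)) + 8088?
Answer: 32666 + √(55 + 2*I*√3) ≈ 32673.0 + 0.23343*I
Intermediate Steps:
C = -36
a(G) = √(12 + G + 2*I*√3) (a(G) = √(√(24 - 36) + (G + 12)) = √(√(-12) + (12 + G)) = √(2*I*√3 + (12 + G)) = √(12 + G + 2*I*√3))
(24578 + a(43)) + 8088 = (24578 + √(12 + 43 + 2*I*√3)) + 8088 = (24578 + √(55 + 2*I*√3)) + 8088 = 32666 + √(55 + 2*I*√3)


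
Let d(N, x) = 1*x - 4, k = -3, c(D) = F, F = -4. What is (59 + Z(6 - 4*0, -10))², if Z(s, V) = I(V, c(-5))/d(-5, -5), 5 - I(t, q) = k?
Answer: 273529/81 ≈ 3376.9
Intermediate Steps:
c(D) = -4
I(t, q) = 8 (I(t, q) = 5 - 1*(-3) = 5 + 3 = 8)
d(N, x) = -4 + x (d(N, x) = x - 4 = -4 + x)
Z(s, V) = -8/9 (Z(s, V) = 8/(-4 - 5) = 8/(-9) = 8*(-⅑) = -8/9)
(59 + Z(6 - 4*0, -10))² = (59 - 8/9)² = (523/9)² = 273529/81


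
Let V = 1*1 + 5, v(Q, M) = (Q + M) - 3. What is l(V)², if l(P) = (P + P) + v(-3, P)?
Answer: 144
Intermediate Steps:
v(Q, M) = -3 + M + Q (v(Q, M) = (M + Q) - 3 = -3 + M + Q)
V = 6 (V = 1 + 5 = 6)
l(P) = -6 + 3*P (l(P) = (P + P) + (-3 + P - 3) = 2*P + (-6 + P) = -6 + 3*P)
l(V)² = (-6 + 3*6)² = (-6 + 18)² = 12² = 144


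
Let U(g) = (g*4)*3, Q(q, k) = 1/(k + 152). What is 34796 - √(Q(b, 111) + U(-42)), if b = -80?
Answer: 34796 - I*√34860913/263 ≈ 34796.0 - 22.45*I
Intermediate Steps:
Q(q, k) = 1/(152 + k)
U(g) = 12*g (U(g) = (4*g)*3 = 12*g)
34796 - √(Q(b, 111) + U(-42)) = 34796 - √(1/(152 + 111) + 12*(-42)) = 34796 - √(1/263 - 504) = 34796 - √(-132551/263) = 34796 - I*√34860913/263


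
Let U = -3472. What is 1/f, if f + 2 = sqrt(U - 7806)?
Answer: -1/5641 - I*sqrt(11278)/11282 ≈ -0.00017727 - 0.009413*I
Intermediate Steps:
f = -2 + I*sqrt(11278) (f = -2 + sqrt(-3472 - 7806) = -2 + sqrt(-11278) = -2 + I*sqrt(11278) ≈ -2.0 + 106.2*I)
1/f = 1/(-2 + I*sqrt(11278))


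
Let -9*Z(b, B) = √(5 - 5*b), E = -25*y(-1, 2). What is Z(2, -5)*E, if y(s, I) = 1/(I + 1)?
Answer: 25*I*√5/27 ≈ 2.0704*I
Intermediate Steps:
y(s, I) = 1/(1 + I)
E = -25/3 (E = -25/(1 + 2) = -25/3 ≈ -8.3333)
Z(b, B) = -√(5 - 5*b)/9
Z(2, -5)*E = -√(5 - 5*2)/9*(-25/3) = -√(5 - 10)/9*(-25/3) = -I*√5/9*(-25/3) = 25*I*√5/27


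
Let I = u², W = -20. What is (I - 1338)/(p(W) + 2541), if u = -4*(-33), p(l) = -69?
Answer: 2681/412 ≈ 6.5073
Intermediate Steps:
u = 132
I = 17424 (I = 132² = 17424)
(I - 1338)/(p(W) + 2541) = (17424 - 1338)/(-69 + 2541) = 16086/2472 = 16086*(1/2472) = 2681/412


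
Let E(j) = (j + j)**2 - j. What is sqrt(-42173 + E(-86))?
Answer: I*sqrt(12503) ≈ 111.82*I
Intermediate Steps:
E(j) = -j + 4*j**2 (E(j) = (2*j)**2 - j = 4*j**2 - j = -j + 4*j**2)
sqrt(-42173 + E(-86)) = sqrt(-42173 - 86*(-1 + 4*(-86))) = sqrt(-42173 - 86*(-1 - 344)) = sqrt(-42173 - 86*(-345)) = sqrt(-42173 + 29670) = sqrt(-12503) = I*sqrt(12503)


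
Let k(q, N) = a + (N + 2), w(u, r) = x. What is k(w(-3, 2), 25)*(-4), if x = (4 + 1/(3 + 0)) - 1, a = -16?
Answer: -44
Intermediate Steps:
x = 10/3 (x = (4 + 1/3) - 1 = 13/3 - 1 = 10/3 ≈ 3.3333)
w(u, r) = 10/3
k(q, N) = -14 + N (k(q, N) = -16 + (N + 2) = -16 + (2 + N) = -14 + N)
k(w(-3, 2), 25)*(-4) = (-14 + 25)*(-4) = 11*(-4) = -44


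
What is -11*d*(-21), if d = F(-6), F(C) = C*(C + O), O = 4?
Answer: 2772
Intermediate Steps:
F(C) = C*(4 + C) (F(C) = C*(C + 4) = C*(4 + C))
d = 12 (d = -6*(4 - 6) = -6*(-2) = 12)
-11*d*(-21) = -11*12*(-21) = -132*(-21) = 2772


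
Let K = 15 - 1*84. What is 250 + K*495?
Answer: -33905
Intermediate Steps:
K = -69 (K = 15 - 84 = -69)
250 + K*495 = 250 - 69*495 = 250 - 34155 = -33905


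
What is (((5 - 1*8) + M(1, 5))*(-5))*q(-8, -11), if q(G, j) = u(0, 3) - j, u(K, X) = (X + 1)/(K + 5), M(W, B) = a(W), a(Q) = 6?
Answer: -177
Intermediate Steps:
M(W, B) = 6
u(K, X) = (1 + X)/(5 + K)
q(G, j) = ⅘ - j (q(G, j) = (1 + 3)/(5 + 0) - j = 4/5 - j = (⅕)*4 - j = ⅘ - j)
(((5 - 1*8) + M(1, 5))*(-5))*q(-8, -11) = (((5 - 1*8) + 6)*(-5))*(⅘ - 1*(-11)) = (((5 - 8) + 6)*(-5))*(⅘ + 11) = ((-3 + 6)*(-5))*(59/5) = (3*(-5))*(59/5) = -15*59/5 = -177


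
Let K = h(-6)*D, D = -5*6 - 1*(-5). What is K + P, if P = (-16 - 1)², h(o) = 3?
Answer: 214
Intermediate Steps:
D = -25 (D = -30 + 5 = -25)
P = 289 (P = (-17)² = 289)
K = -75 (K = 3*(-25) = -75)
K + P = -75 + 289 = 214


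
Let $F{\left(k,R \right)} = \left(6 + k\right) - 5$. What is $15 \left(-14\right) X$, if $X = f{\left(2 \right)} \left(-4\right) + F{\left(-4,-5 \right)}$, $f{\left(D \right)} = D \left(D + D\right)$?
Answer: $7350$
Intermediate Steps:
$F{\left(k,R \right)} = 1 + k$
$f{\left(D \right)} = 2 D^{2}$ ($f{\left(D \right)} = D 2 D = 2 D^{2}$)
$X = -35$ ($X = 2 \cdot 2^{2} \left(-4\right) + \left(1 - 4\right) = 2 \cdot 4 \left(-4\right) - 3 = 8 \left(-4\right) - 3 = -32 - 3 = -35$)
$15 \left(-14\right) X = 15 \left(-14\right) \left(-35\right) = \left(-210\right) \left(-35\right) = 7350$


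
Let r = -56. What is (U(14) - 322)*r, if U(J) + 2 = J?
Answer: 17360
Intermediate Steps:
U(J) = -2 + J
(U(14) - 322)*r = ((-2 + 14) - 322)*(-56) = (12 - 322)*(-56) = -310*(-56) = 17360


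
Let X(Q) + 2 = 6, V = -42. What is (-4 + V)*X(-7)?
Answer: -184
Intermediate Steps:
X(Q) = 4 (X(Q) = -2 + 6 = 4)
(-4 + V)*X(-7) = (-4 - 42)*4 = -46*4 = -184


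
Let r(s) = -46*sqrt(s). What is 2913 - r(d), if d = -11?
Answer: 2913 + 46*I*sqrt(11) ≈ 2913.0 + 152.56*I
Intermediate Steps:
2913 - r(d) = 2913 - (-46)*sqrt(-11) = 2913 - (-46)*I*sqrt(11) = 2913 + 46*I*sqrt(11)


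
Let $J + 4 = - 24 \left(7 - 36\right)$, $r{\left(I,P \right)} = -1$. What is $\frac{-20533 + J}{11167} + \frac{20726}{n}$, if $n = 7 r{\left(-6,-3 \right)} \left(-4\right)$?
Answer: $\frac{115445847}{156338} \approx 738.44$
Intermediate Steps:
$J = 692$ ($J = -4 - 24 \left(7 - 36\right) = -4 - -696 = -4 + 696 = 692$)
$n = 28$ ($n = 7 \left(-1\right) \left(-4\right) = \left(-7\right) \left(-4\right) = 28$)
$\frac{-20533 + J}{11167} + \frac{20726}{n} = \frac{-20533 + 692}{11167} + \frac{20726}{28} = \left(-19841\right) \frac{1}{11167} + 20726 \cdot \frac{1}{28} = - \frac{19841}{11167} + \frac{10363}{14} = \frac{115445847}{156338}$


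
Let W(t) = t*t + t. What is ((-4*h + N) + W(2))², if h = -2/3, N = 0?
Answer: 676/9 ≈ 75.111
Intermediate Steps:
W(t) = t + t² (W(t) = t² + t = t + t²)
h = -⅔ (h = -2*⅓ = -⅔ ≈ -0.66667)
((-4*h + N) + W(2))² = ((-4*(-⅔) + 0) + 2*(1 + 2))² = ((8/3 + 0) + 2*3)² = (8/3 + 6)² = (26/3)² = 676/9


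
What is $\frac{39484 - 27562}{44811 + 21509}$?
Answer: $\frac{5961}{33160} \approx 0.17976$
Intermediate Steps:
$\frac{39484 - 27562}{44811 + 21509} = \frac{11922}{66320} = 11922 \cdot \frac{1}{66320} = \frac{5961}{33160}$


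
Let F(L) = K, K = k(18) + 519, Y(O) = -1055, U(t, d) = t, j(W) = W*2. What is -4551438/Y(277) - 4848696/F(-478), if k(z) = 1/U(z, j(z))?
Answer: -49552651806/9856865 ≈ -5027.2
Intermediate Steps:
j(W) = 2*W
k(z) = 1/z
K = 9343/18 (K = 1/18 + 519 = 9343/18 ≈ 519.06)
F(L) = 9343/18
-4551438/Y(277) - 4848696/F(-478) = -4551438/(-1055) - 4848696/9343/18 = -4551438*(-1/1055) - 4848696*18/9343 = 4551438/1055 - 87276528/9343 = -49552651806/9856865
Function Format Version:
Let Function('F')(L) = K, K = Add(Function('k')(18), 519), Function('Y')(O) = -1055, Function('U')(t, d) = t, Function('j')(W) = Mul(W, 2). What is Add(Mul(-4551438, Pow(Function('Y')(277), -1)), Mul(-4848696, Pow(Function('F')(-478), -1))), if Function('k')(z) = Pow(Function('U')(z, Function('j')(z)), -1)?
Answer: Rational(-49552651806, 9856865) ≈ -5027.2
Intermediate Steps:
Function('j')(W) = Mul(2, W)
Function('k')(z) = Pow(z, -1)
K = Rational(9343, 18) (K = Add(Pow(18, -1), 519) = Add(Rational(1, 18), 519) = Rational(9343, 18) ≈ 519.06)
Function('F')(L) = Rational(9343, 18)
Add(Mul(-4551438, Pow(Function('Y')(277), -1)), Mul(-4848696, Pow(Function('F')(-478), -1))) = Add(Mul(-4551438, Pow(-1055, -1)), Mul(-4848696, Pow(Rational(9343, 18), -1))) = Add(Mul(-4551438, Rational(-1, 1055)), Mul(-4848696, Rational(18, 9343))) = Add(Rational(4551438, 1055), Rational(-87276528, 9343)) = Rational(-49552651806, 9856865)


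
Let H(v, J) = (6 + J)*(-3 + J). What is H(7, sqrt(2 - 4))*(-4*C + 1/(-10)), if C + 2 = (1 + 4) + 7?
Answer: 802 - 1203*I*sqrt(2)/10 ≈ 802.0 - 170.13*I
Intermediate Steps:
C = 10 (C = -2 + ((1 + 4) + 7) = -2 + (5 + 7) = -2 + 12 = 10)
H(v, J) = (-3 + J)*(6 + J)
H(7, sqrt(2 - 4))*(-4*C + 1/(-10)) = (-18 + (sqrt(2 - 4))**2 + 3*sqrt(2 - 4))*(-4*10 + 1/(-10)) = (-18 + (sqrt(-2))**2 + 3*sqrt(-2))*(-40 - 1/10) = (-18 + (I*sqrt(2))**2 + 3*(I*sqrt(2)))*(-401/10) = (-18 - 2 + 3*I*sqrt(2))*(-401/10) = (-20 + 3*I*sqrt(2))*(-401/10) = 802 - 1203*I*sqrt(2)/10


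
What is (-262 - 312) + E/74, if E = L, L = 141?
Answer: -42335/74 ≈ -572.09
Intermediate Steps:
E = 141
(-262 - 312) + E/74 = (-262 - 312) + 141/74 = -574 + 141*(1/74) = -574 + 141/74 = -42335/74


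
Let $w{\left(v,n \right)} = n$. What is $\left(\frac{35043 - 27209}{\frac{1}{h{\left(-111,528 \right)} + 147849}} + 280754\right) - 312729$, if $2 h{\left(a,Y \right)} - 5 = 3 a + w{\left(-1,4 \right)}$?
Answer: $1156947983$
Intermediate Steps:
$h{\left(a,Y \right)} = \frac{9}{2} + \frac{3 a}{2}$ ($h{\left(a,Y \right)} = \frac{5}{2} + \frac{3 a + 4}{2} = \frac{5}{2} + \frac{4 + 3 a}{2} = \frac{5}{2} + \left(2 + \frac{3 a}{2}\right) = \frac{9}{2} + \frac{3 a}{2}$)
$\left(\frac{35043 - 27209}{\frac{1}{h{\left(-111,528 \right)} + 147849}} + 280754\right) - 312729 = \left(\frac{35043 - 27209}{\frac{1}{\left(\frac{9}{2} + \frac{3}{2} \left(-111\right)\right) + 147849}} + 280754\right) - 312729 = \left(\frac{7834}{\frac{1}{\left(\frac{9}{2} - \frac{333}{2}\right) + 147849}} + 280754\right) - 312729 = \left(\frac{7834}{\frac{1}{-162 + 147849}} + 280754\right) - 312729 = \left(\frac{7834}{\frac{1}{147687}} + 280754\right) - 312729 = \left(7834 \frac{1}{\frac{1}{147687}} + 280754\right) - 312729 = \left(7834 \cdot 147687 + 280754\right) - 312729 = \left(1156979958 + 280754\right) - 312729 = 1157260712 - 312729 = 1156947983$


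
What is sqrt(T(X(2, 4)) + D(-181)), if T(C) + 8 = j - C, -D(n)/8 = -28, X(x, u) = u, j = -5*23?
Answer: sqrt(97) ≈ 9.8489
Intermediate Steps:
j = -115
D(n) = 224 (D(n) = -8*(-28) = 224)
T(C) = -123 - C (T(C) = -8 + (-115 - C) = -123 - C)
sqrt(T(X(2, 4)) + D(-181)) = sqrt((-123 - 1*4) + 224) = sqrt((-123 - 4) + 224) = sqrt(-127 + 224) = sqrt(97)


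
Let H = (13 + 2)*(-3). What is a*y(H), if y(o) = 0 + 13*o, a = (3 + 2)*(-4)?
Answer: 11700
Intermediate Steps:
H = -45 (H = 15*(-3) = -45)
a = -20 (a = 5*(-4) = -20)
y(o) = 13*o
a*y(H) = -260*(-45) = -20*(-585) = 11700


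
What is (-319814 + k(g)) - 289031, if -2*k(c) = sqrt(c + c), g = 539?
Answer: -608845 - 7*sqrt(22)/2 ≈ -6.0886e+5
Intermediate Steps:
k(c) = -sqrt(2)*sqrt(c)/2 (k(c) = -sqrt(c + c)/2 = -sqrt(2)*sqrt(c)/2)
(-319814 + k(g)) - 289031 = (-319814 - sqrt(2)*sqrt(539)/2) - 289031 = (-319814 - sqrt(2)*7*sqrt(11)/2) - 289031 = (-319814 - 7*sqrt(22)/2) - 289031 = -608845 - 7*sqrt(22)/2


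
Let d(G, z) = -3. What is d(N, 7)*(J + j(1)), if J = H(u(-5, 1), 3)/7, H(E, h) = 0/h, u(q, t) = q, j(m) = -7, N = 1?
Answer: 21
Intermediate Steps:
H(E, h) = 0
J = 0 (J = 0/7 = (⅐)*0 = 0)
d(N, 7)*(J + j(1)) = -3*(0 - 7) = -3*(-7) = 21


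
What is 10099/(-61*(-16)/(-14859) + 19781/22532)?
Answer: 25810499052/2075837 ≈ 12434.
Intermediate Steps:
10099/(-61*(-16)/(-14859) + 19781/22532) = 10099/(976*(-1/14859) + 19781*(1/22532)) = 10099/(-976/14859 + 151/172) = 10099/(2075837/2555748) = 10099*(2555748/2075837) = 25810499052/2075837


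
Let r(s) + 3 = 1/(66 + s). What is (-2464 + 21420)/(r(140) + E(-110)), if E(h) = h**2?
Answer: 3904936/2491983 ≈ 1.5670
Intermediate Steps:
r(s) = -3 + 1/(66 + s)
(-2464 + 21420)/(r(140) + E(-110)) = (-2464 + 21420)/((-197 - 3*140)/(66 + 140) + (-110)**2) = 18956/((-197 - 420)/206 + 12100) = 18956/((1/206)*(-617) + 12100) = 18956/(-617/206 + 12100) = 18956/(2491983/206) = 18956*(206/2491983) = 3904936/2491983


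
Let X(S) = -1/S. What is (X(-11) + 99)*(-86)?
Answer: -93740/11 ≈ -8521.8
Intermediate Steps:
(X(-11) + 99)*(-86) = (-1/(-11) + 99)*(-86) = (-1*(-1/11) + 99)*(-86) = (1/11 + 99)*(-86) = (1090/11)*(-86) = -93740/11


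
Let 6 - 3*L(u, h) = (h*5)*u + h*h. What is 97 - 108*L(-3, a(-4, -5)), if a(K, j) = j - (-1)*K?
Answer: 7657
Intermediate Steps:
a(K, j) = K + j (a(K, j) = j + K = K + j)
L(u, h) = 2 - h**2/3 - 5*h*u/3 (L(u, h) = 2 - ((h*5)*u + h*h)/3 = 2 - ((5*h)*u + h**2)/3 = 2 - (5*h*u + h**2)/3 = 2 - (h**2 + 5*h*u)/3 = 2 + (-h**2/3 - 5*h*u/3) = 2 - h**2/3 - 5*h*u/3)
97 - 108*L(-3, a(-4, -5)) = 97 - 108*(2 - (-4 - 5)**2/3 - 5/3*(-4 - 5)*(-3)) = 97 - 108*(2 - 1/3*(-9)**2 - 5/3*(-9)*(-3)) = 97 - 108*(2 - 1/3*81 - 45) = 97 - 108*(2 - 27 - 45) = 97 - 108*(-70) = 97 + 7560 = 7657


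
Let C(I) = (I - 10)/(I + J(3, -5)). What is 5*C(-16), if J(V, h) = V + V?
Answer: 13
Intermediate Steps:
J(V, h) = 2*V
C(I) = (-10 + I)/(6 + I) (C(I) = (I - 10)/(I + 2*3) = (-10 + I)/(I + 6) = (-10 + I)/(6 + I))
5*C(-16) = 5*((-10 - 16)/(6 - 16)) = 5*(-26/(-10)) = 5*(-⅒*(-26)) = 5*(13/5) = 13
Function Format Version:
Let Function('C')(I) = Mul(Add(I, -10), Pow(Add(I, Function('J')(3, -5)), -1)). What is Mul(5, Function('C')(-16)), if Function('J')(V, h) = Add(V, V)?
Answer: 13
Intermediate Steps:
Function('J')(V, h) = Mul(2, V)
Function('C')(I) = Mul(Pow(Add(6, I), -1), Add(-10, I)) (Function('C')(I) = Mul(Add(I, -10), Pow(Add(I, Mul(2, 3)), -1)) = Mul(Add(-10, I), Pow(Add(I, 6), -1)) = Mul(Add(-10, I), Pow(Add(6, I), -1)) = Mul(Pow(Add(6, I), -1), Add(-10, I)))
Mul(5, Function('C')(-16)) = Mul(5, Mul(Pow(Add(6, -16), -1), Add(-10, -16))) = Mul(5, Mul(Pow(-10, -1), -26)) = Mul(5, Mul(Rational(-1, 10), -26)) = Mul(5, Rational(13, 5)) = 13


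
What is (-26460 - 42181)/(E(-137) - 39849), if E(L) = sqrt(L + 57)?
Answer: 2735275209/1587942881 + 274564*I*sqrt(5)/1587942881 ≈ 1.7225 + 0.00038663*I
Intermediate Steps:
E(L) = sqrt(57 + L)
(-26460 - 42181)/(E(-137) - 39849) = (-26460 - 42181)/(sqrt(57 - 137) - 39849) = -68641/(sqrt(-80) - 39849) = -68641/(4*I*sqrt(5) - 39849) = -68641/(-39849 + 4*I*sqrt(5))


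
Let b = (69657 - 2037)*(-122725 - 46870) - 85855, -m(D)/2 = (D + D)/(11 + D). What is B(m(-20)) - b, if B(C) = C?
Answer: 103212897715/9 ≈ 1.1468e+10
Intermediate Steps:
m(D) = -4*D/(11 + D) (m(D) = -2*(D + D)/(11 + D) = -2*2*D/(11 + D) = -4*D/(11 + D))
b = -11468099755 (b = 67620*(-169595) - 85855 = -11468013900 - 85855 = -11468099755)
B(m(-20)) - b = -4*(-20)/(11 - 20) - 1*(-11468099755) = -4*(-20)/(-9) + 11468099755 = -4*(-20)*(-⅑) + 11468099755 = -80/9 + 11468099755 = 103212897715/9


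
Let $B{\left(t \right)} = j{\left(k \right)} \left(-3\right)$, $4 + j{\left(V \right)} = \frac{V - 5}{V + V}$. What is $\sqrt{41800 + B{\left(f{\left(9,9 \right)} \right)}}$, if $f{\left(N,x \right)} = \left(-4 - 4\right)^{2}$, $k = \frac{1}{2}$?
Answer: $\frac{\sqrt{167302}}{2} \approx 204.51$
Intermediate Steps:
$k = \frac{1}{2} \approx 0.5$
$f{\left(N,x \right)} = 64$ ($f{\left(N,x \right)} = \left(-8\right)^{2} = 64$)
$j{\left(V \right)} = -4 + \frac{-5 + V}{2 V}$ ($j{\left(V \right)} = -4 + \frac{V - 5}{V + V} = -4 + \frac{-5 + V}{2 V}$)
$B{\left(t \right)} = \frac{51}{2}$ ($B{\left(t \right)} = \frac{\frac{1}{\frac{1}{2}} \left(-5 - \frac{7}{2}\right)}{2} \left(-3\right) = \frac{1}{2} \cdot 2 \left(-5 - \frac{7}{2}\right) \left(-3\right) = \frac{1}{2} \cdot 2 \left(- \frac{17}{2}\right) \left(-3\right) = \left(- \frac{17}{2}\right) \left(-3\right) = \frac{51}{2}$)
$\sqrt{41800 + B{\left(f{\left(9,9 \right)} \right)}} = \sqrt{41800 + \frac{51}{2}} = \sqrt{\frac{83651}{2}} = \frac{\sqrt{167302}}{2}$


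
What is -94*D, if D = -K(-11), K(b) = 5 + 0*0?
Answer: 470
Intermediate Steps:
K(b) = 5 (K(b) = 5 + 0 = 5)
D = -5 (D = -1*5 = -5)
-94*D = -94*(-5) = 470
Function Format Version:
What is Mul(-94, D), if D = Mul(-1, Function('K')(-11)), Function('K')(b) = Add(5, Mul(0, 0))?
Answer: 470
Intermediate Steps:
Function('K')(b) = 5 (Function('K')(b) = Add(5, 0) = 5)
D = -5 (D = Mul(-1, 5) = -5)
Mul(-94, D) = Mul(-94, -5) = 470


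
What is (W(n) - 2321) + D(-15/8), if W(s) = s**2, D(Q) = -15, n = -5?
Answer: -2311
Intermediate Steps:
(W(n) - 2321) + D(-15/8) = ((-5)**2 - 2321) - 15 = (25 - 2321) - 15 = -2296 - 15 = -2311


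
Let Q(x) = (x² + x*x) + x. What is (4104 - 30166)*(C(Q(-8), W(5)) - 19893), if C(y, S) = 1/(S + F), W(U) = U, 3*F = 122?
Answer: 71027758956/137 ≈ 5.1845e+8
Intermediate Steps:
F = 122/3 (F = (⅓)*122 = 122/3 ≈ 40.667)
Q(x) = x + 2*x² (Q(x) = (x² + x²) + x = 2*x² + x = x + 2*x²)
C(y, S) = 1/(122/3 + S) (C(y, S) = 1/(S + 122/3) = 1/(122/3 + S))
(4104 - 30166)*(C(Q(-8), W(5)) - 19893) = (4104 - 30166)*(3/(122 + 3*5) - 19893) = -26062*(3/(122 + 15) - 19893) = -26062*(3/137 - 19893) = -26062*(-2725338/137) = 71027758956/137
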